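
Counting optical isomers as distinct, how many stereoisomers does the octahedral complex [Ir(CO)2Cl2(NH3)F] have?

8

Systematic placement gives 6 geometric isomers: CO trans, Cl trans; CO trans, Cl cis; CO cis, Cl cis (3 arrangements, 2 chiral); CO cis, Cl trans.
Of these, 2 lack any improper symmetry element and so occur as enantiomeric pairs, giving 6 + 2 = 8 stereoisomers in total.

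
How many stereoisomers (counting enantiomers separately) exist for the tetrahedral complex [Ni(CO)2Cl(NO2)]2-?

1

Only one geometric arrangement is possible.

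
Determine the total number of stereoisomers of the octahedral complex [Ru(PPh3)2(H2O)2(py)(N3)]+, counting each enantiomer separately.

8

Working through the distinct placements yields 6 geometric isomers: PPh3 cis, H2O trans; PPh3 trans, H2O trans; PPh3 cis, H2O cis (3 arrangements, 2 chiral); PPh3 trans, H2O cis.
Of these, 2 lack any improper symmetry element and so occur as enantiomeric pairs, giving 6 + 2 = 8 stereoisomers in total.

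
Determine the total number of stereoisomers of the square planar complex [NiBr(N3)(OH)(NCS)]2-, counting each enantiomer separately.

3

In a square planar complex each vertex has one trans partner and two cis neighbours.
The distinct arrangements are (3 in all): (Br/NCS trans, N3/OH trans); (Br/OH trans, N3/NCS trans); (Br/N3 trans, NCS/OH trans).
Each arrangement has an internal mirror plane or centre of symmetry, so none is chiral.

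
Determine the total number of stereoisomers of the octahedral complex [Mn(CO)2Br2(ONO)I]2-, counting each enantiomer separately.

8

There are 6 geometric isomers: CO trans, Br trans; CO cis, Br trans; CO cis, Br cis (3 arrangements, 2 chiral); CO trans, Br cis.
Of these, 2 lack any improper symmetry element and so occur as enantiomeric pairs, giving 6 + 2 = 8 stereoisomers in total.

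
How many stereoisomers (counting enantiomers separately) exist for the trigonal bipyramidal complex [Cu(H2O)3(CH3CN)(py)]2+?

4

A trigonal bipyramid has two axial and three equatorial sites, which are chemically inequivalent.
The distinct arrangements are (4 in all): CH3CN axial, py equatorial; CH3CN axial, py axial; CH3CN equatorial, py equatorial; CH3CN equatorial, py axial.
Each arrangement has an internal mirror plane or centre of symmetry, so none is chiral.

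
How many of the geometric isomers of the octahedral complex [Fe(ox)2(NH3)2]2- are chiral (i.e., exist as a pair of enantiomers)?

1

An octahedron has six vertices in three trans pairs; every non-trans pair is cis.
Each ox is bidentate and must span two cis positions.
There are 2 geometric isomers: NH3 trans; NH3 cis (chiral).
One of these lacks any improper symmetry element and so occurs as an enantiomeric pair, giving 2 + 1 = 3 stereoisomers in total.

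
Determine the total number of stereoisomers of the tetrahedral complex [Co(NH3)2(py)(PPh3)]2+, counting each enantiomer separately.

1

All four vertices of a tetrahedron are equivalent and mutually adjacent, so cis/trans isomerism cannot arise.
Only one geometric arrangement is possible.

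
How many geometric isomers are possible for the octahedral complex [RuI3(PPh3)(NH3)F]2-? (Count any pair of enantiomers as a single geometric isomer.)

4

In an octahedral complex each vertex has one trans partner and four cis neighbours.
The distinct arrangements are (4 in all): I mer (3 arrangements); I fac (chiral).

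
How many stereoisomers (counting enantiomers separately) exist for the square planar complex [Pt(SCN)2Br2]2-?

In a square planar complex each vertex has one trans partner and two cis neighbours.
The distinct arrangements are (2 in all): SCN cis; SCN trans.
Each arrangement has an internal mirror plane or centre of symmetry, so none is chiral.

2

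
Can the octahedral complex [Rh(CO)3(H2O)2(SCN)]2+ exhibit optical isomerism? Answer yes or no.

no

An octahedron has six vertices in three trans pairs; every non-trans pair is cis.
The distinct arrangements are (3 in all): CO mer, H2O cis; CO mer, H2O trans; CO fac, H2O cis.
Each arrangement has an internal mirror plane or centre of symmetry, so none is chiral.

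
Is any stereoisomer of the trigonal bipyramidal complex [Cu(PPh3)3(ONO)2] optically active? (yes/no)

no

Systematic placement gives 3 geometric isomers: ONO both axial; ONO one axial, one equatorial; ONO both equatorial.
Each arrangement has an internal mirror plane or centre of symmetry, so none is chiral.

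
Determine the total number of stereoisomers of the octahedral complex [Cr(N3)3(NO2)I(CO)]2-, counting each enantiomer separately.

5

The six octahedral sites form three mutually perpendicular trans pairs.
There are 4 geometric isomers: N3 mer (3 arrangements); N3 fac (chiral).
One of these lacks any improper symmetry element and so occurs as an enantiomeric pair, giving 4 + 1 = 5 stereoisomers in total.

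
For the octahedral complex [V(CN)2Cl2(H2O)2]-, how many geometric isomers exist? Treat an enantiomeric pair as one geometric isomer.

The six octahedral sites form three mutually perpendicular trans pairs.
Systematic placement gives 5 geometric isomers: CN trans, Cl trans, H2O trans; CN trans, Cl cis, H2O cis; CN cis, Cl cis, H2O trans; CN cis, Cl cis, H2O cis (chiral); CN cis, Cl trans, H2O cis.

5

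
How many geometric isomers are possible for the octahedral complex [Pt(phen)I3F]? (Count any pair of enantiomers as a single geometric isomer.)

2

An octahedron has six vertices in three trans pairs; every non-trans pair is cis.
Each phen is bidentate and must span two cis positions.
Systematic placement gives 2 geometric isomers: I fac; I mer.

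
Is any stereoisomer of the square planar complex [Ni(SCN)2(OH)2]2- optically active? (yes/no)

In a square planar complex each vertex has one trans partner and two cis neighbours.
There are 2 geometric isomers: SCN cis; SCN trans.
Each arrangement has an internal mirror plane or centre of symmetry, so none is chiral.

no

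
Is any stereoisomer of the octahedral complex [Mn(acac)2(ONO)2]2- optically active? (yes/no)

yes

In an octahedral complex each vertex has one trans partner and four cis neighbours.
Each acac is bidentate and must span two cis positions.
Working through the distinct placements yields 2 geometric isomers: ONO trans; ONO cis (chiral).
One of these lacks any improper symmetry element and so occurs as an enantiomeric pair, giving 2 + 1 = 3 stereoisomers in total.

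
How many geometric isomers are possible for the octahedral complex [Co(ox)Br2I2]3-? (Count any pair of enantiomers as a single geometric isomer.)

3

In an octahedral complex each vertex has one trans partner and four cis neighbours.
Each ox is bidentate and must span two cis positions.
There are 3 geometric isomers: Br trans, I cis; Br cis, I cis (chiral); Br cis, I trans.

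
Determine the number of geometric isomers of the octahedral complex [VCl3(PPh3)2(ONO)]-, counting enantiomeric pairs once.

3

In an octahedral complex each vertex has one trans partner and four cis neighbours.
Working through the distinct placements yields 3 geometric isomers: Cl mer, PPh3 trans; Cl mer, PPh3 cis; Cl fac, PPh3 cis.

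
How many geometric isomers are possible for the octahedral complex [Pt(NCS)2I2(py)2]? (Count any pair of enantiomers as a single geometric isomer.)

5

In an octahedral complex each vertex has one trans partner and four cis neighbours.
The distinct arrangements are (5 in all): NCS trans, I trans, py trans; NCS cis, I trans, py cis; NCS cis, I cis, py trans; NCS cis, I cis, py cis (chiral); NCS trans, I cis, py cis.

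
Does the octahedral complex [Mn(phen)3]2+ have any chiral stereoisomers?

The six octahedral sites form three mutually perpendicular trans pairs.
Each phen is bidentate and must span two cis positions.
Only one geometric arrangement is possible; it has no improper symmetry element, so it exists as a pair of enantiomers (2 stereoisomers).

yes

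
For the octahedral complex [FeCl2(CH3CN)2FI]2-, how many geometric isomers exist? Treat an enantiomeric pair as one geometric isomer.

An octahedron has six vertices in three trans pairs; every non-trans pair is cis.
There are 6 geometric isomers: Cl trans, CH3CN trans; Cl cis, CH3CN trans; Cl cis, CH3CN cis (3 arrangements, 2 chiral); Cl trans, CH3CN cis.

6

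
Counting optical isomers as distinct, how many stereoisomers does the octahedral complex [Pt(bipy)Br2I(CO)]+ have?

In an octahedral complex each vertex has one trans partner and four cis neighbours.
Each bipy is bidentate and must span two cis positions.
There are 4 geometric isomers: Br trans; Br cis (3 arrangements, 2 chiral).
Of these, 2 lack any improper symmetry element and so occur as enantiomeric pairs, giving 4 + 2 = 6 stereoisomers in total.

6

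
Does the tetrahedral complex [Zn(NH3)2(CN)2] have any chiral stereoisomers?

no

All four vertices of a tetrahedron are equivalent and mutually adjacent, so cis/trans isomerism cannot arise.
Only one geometric arrangement is possible.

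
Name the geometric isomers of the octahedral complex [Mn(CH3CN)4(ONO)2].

An octahedron has six vertices in three trans pairs; every non-trans pair is cis.
Systematic placement gives 2 geometric isomers: ONO trans; ONO cis.

cis and trans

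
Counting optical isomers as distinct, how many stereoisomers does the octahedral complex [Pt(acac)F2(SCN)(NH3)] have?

6

In an octahedral complex each vertex has one trans partner and four cis neighbours.
Each acac is bidentate and must span two cis positions.
The distinct arrangements are (4 in all): F trans; F cis (3 arrangements, 2 chiral).
Of these, 2 lack any improper symmetry element and so occur as enantiomeric pairs, giving 4 + 2 = 6 stereoisomers in total.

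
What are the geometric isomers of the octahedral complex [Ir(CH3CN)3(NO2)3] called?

fac and mer

Working through the distinct placements yields 2 geometric isomers: CH3CN mer; CH3CN fac.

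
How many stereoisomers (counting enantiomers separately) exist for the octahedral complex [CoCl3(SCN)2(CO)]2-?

3

Working through the distinct placements yields 3 geometric isomers: Cl mer, SCN trans; Cl fac, SCN cis; Cl mer, SCN cis.
Each arrangement has an internal mirror plane or centre of symmetry, so none is chiral.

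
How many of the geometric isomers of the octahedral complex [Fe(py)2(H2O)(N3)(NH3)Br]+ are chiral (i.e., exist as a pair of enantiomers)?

6

An octahedron has six vertices in three trans pairs; every non-trans pair is cis.
Exhaustive case analysis gives 9 geometric isomers.
Of these, 6 lack any improper symmetry element and so occur as enantiomeric pairs, giving 9 + 6 = 15 stereoisomers in total.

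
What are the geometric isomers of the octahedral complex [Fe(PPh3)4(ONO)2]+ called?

In an octahedral complex each vertex has one trans partner and four cis neighbours.
There are 2 geometric isomers: ONO trans; ONO cis.

cis and trans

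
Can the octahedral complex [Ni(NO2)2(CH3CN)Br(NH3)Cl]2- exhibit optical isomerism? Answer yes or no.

yes

Placing the ligands in turn and identifying arrangements related by rotation or reflection leaves 9 distinct geometric isomers.
Of these, 6 lack any improper symmetry element and so occur as enantiomeric pairs, giving 9 + 6 = 15 stereoisomers in total.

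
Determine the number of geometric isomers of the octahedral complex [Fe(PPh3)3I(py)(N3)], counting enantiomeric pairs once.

In an octahedral complex each vertex has one trans partner and four cis neighbours.
Working through the distinct placements yields 4 geometric isomers: PPh3 mer (3 arrangements); PPh3 fac (chiral).

4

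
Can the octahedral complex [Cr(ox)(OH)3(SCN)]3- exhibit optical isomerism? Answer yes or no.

The six octahedral sites form three mutually perpendicular trans pairs.
Each ox is bidentate and must span two cis positions.
The distinct arrangements are (2 in all): OH mer; OH fac.
Each arrangement has an internal mirror plane or centre of symmetry, so none is chiral.

no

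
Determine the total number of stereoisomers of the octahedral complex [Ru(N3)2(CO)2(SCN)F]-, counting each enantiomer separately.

There are 6 geometric isomers: N3 cis, CO trans; N3 trans, CO trans; N3 cis, CO cis (3 arrangements, 2 chiral); N3 trans, CO cis.
Of these, 2 lack any improper symmetry element and so occur as enantiomeric pairs, giving 6 + 2 = 8 stereoisomers in total.

8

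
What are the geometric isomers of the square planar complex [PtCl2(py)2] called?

A square has two trans pairs of vertices; adjacent vertices are cis.
The distinct arrangements are (2 in all): Cl cis; Cl trans.

cis and trans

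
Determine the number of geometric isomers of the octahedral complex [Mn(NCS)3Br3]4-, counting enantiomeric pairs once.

The six octahedral sites form three mutually perpendicular trans pairs.
Working through the distinct placements yields 2 geometric isomers: NCS mer; NCS fac.

2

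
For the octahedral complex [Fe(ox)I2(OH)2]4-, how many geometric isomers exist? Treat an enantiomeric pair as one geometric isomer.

3

Each ox is bidentate and must span two cis positions.
There are 3 geometric isomers: I trans, OH cis; I cis, OH cis (chiral); I cis, OH trans.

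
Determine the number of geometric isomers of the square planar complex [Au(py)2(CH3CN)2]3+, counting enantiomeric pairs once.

There are 2 geometric isomers: py cis; py trans.

2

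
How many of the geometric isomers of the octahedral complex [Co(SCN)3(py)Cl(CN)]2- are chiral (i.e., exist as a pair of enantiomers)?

1

An octahedron has six vertices in three trans pairs; every non-trans pair is cis.
Systematic placement gives 4 geometric isomers: SCN mer (3 arrangements); SCN fac (chiral).
One of these lacks any improper symmetry element and so occurs as an enantiomeric pair, giving 4 + 1 = 5 stereoisomers in total.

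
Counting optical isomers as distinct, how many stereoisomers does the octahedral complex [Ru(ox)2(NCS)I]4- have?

3

An octahedron has six vertices in three trans pairs; every non-trans pair is cis.
Each ox is bidentate and must span two cis positions.
There are 2 geometric isomers: NCS and I mutually trans; NCS and I mutually cis (chiral).
One of these lacks any improper symmetry element and so occurs as an enantiomeric pair, giving 2 + 1 = 3 stereoisomers in total.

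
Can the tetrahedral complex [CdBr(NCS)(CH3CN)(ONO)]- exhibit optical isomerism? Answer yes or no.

yes

All four vertices of a tetrahedron are equivalent and mutually adjacent, so cis/trans isomerism cannot arise.
Only one geometric arrangement is possible; it has no improper symmetry element, so it exists as a pair of enantiomers (2 stereoisomers).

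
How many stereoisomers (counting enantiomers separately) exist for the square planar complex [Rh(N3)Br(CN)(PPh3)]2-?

A square has two trans pairs of vertices; adjacent vertices are cis.
There are 3 geometric isomers: (Br/N3 trans, CN/PPh3 trans); (Br/PPh3 trans, CN/N3 trans); (Br/CN trans, N3/PPh3 trans).
Each arrangement has an internal mirror plane or centre of symmetry, so none is chiral.

3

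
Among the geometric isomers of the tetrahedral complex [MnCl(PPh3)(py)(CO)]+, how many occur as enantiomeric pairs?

All four vertices of a tetrahedron are equivalent and mutually adjacent, so cis/trans isomerism cannot arise.
Only one geometric arrangement is possible; it has no improper symmetry element, so it exists as a pair of enantiomers (2 stereoisomers).

1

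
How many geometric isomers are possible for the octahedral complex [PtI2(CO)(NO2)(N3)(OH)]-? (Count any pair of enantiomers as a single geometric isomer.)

An octahedron has six vertices in three trans pairs; every non-trans pair is cis.
Exhaustive case analysis gives 9 geometric isomers.

9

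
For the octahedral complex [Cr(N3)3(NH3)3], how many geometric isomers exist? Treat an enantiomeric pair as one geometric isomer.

An octahedron has six vertices in three trans pairs; every non-trans pair is cis.
Systematic placement gives 2 geometric isomers: N3 mer; N3 fac.

2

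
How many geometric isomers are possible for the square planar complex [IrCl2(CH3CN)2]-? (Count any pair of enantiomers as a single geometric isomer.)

2

In a square planar complex each vertex has one trans partner and two cis neighbours.
There are 2 geometric isomers: Cl cis; Cl trans.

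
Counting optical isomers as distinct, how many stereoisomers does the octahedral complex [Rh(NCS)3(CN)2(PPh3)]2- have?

3

Working through the distinct placements yields 3 geometric isomers: NCS mer, CN trans; NCS fac, CN cis; NCS mer, CN cis.
Each arrangement has an internal mirror plane or centre of symmetry, so none is chiral.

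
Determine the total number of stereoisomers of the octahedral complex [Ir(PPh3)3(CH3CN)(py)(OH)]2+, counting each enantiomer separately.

5

An octahedron has six vertices in three trans pairs; every non-trans pair is cis.
Systematic placement gives 4 geometric isomers: PPh3 mer (3 arrangements); PPh3 fac (chiral).
One of these lacks any improper symmetry element and so occurs as an enantiomeric pair, giving 4 + 1 = 5 stereoisomers in total.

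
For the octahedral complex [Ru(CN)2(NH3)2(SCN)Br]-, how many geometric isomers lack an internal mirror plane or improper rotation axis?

2

The six octahedral sites form three mutually perpendicular trans pairs.
Systematic placement gives 6 geometric isomers: CN cis, NH3 cis (3 arrangements, 2 chiral); CN cis, NH3 trans; CN trans, NH3 cis; CN trans, NH3 trans.
Of these, 2 lack any improper symmetry element and so occur as enantiomeric pairs, giving 6 + 2 = 8 stereoisomers in total.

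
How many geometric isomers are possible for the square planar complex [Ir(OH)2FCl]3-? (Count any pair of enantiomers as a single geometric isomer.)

2

Systematic placement gives 2 geometric isomers: OH cis; OH trans.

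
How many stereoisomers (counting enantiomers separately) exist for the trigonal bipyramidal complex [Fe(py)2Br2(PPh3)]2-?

In a trigonal bipyramid the two axial positions differ from the three equatorial ones.
Exhaustive case analysis gives 5 geometric isomers.
One of these lacks any improper symmetry element and so occurs as an enantiomeric pair, giving 5 + 1 = 6 stereoisomers in total.

6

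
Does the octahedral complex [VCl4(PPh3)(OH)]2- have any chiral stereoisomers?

no

There are 2 geometric isomers: PPh3 and OH mutually trans; PPh3 and OH mutually cis.
Each arrangement has an internal mirror plane or centre of symmetry, so none is chiral.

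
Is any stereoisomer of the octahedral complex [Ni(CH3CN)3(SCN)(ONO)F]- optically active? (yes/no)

The six octahedral sites form three mutually perpendicular trans pairs.
Systematic placement gives 4 geometric isomers: CH3CN mer (3 arrangements); CH3CN fac (chiral).
One of these lacks any improper symmetry element and so occurs as an enantiomeric pair, giving 4 + 1 = 5 stereoisomers in total.

yes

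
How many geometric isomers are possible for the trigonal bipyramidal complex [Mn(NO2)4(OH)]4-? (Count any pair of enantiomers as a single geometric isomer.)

There are 2 geometric isomers: OH equatorial; OH axial.

2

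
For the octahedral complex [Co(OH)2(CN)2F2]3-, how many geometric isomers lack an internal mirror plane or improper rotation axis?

1

In an octahedral complex each vertex has one trans partner and four cis neighbours.
There are 5 geometric isomers: OH trans, CN trans, F trans; OH cis, CN trans, F cis; OH trans, CN cis, F cis; OH cis, CN cis, F cis (chiral); OH cis, CN cis, F trans.
One of these lacks any improper symmetry element and so occurs as an enantiomeric pair, giving 5 + 1 = 6 stereoisomers in total.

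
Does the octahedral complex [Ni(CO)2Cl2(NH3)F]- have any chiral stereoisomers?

yes

Working through the distinct placements yields 6 geometric isomers: CO trans, Cl trans; CO trans, Cl cis; CO cis, Cl cis (3 arrangements, 2 chiral); CO cis, Cl trans.
Of these, 2 lack any improper symmetry element and so occur as enantiomeric pairs, giving 6 + 2 = 8 stereoisomers in total.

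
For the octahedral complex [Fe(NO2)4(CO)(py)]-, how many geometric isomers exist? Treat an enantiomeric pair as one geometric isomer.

An octahedron has six vertices in three trans pairs; every non-trans pair is cis.
The distinct arrangements are (2 in all): CO and py mutually cis; CO and py mutually trans.

2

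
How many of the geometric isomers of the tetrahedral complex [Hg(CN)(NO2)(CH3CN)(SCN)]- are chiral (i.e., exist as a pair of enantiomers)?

Only one geometric arrangement is possible; it has no improper symmetry element, so it exists as a pair of enantiomers (2 stereoisomers).

1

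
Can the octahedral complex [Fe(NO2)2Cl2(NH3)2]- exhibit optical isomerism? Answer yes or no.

yes

The six octahedral sites form three mutually perpendicular trans pairs.
Systematic placement gives 5 geometric isomers: NO2 trans, Cl trans, NH3 trans; NO2 cis, Cl trans, NH3 cis; NO2 trans, Cl cis, NH3 cis; NO2 cis, Cl cis, NH3 cis (chiral); NO2 cis, Cl cis, NH3 trans.
One of these lacks any improper symmetry element and so occurs as an enantiomeric pair, giving 5 + 1 = 6 stereoisomers in total.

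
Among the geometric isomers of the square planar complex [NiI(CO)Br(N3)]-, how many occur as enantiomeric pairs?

0

A square has two trans pairs of vertices; adjacent vertices are cis.
Working through the distinct placements yields 3 geometric isomers: (Br/I trans, CO/N3 trans); (Br/N3 trans, CO/I trans); (Br/CO trans, I/N3 trans).
Each arrangement has an internal mirror plane or centre of symmetry, so none is chiral.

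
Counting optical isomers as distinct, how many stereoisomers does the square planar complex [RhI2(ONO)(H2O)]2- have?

2

The distinct arrangements are (2 in all): I cis; I trans.
Each arrangement has an internal mirror plane or centre of symmetry, so none is chiral.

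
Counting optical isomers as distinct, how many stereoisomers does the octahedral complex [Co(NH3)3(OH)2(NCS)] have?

Systematic placement gives 3 geometric isomers: NH3 mer, OH trans; NH3 fac, OH cis; NH3 mer, OH cis.
Each arrangement has an internal mirror plane or centre of symmetry, so none is chiral.

3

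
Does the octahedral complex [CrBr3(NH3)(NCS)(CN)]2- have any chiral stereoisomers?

The six octahedral sites form three mutually perpendicular trans pairs.
The distinct arrangements are (4 in all): Br mer (3 arrangements); Br fac (chiral).
One of these lacks any improper symmetry element and so occurs as an enantiomeric pair, giving 4 + 1 = 5 stereoisomers in total.

yes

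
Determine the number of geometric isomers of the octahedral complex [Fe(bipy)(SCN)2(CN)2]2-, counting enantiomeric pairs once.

3

An octahedron has six vertices in three trans pairs; every non-trans pair is cis.
Each bipy is bidentate and must span two cis positions.
Working through the distinct placements yields 3 geometric isomers: SCN cis, CN trans; SCN cis, CN cis (chiral); SCN trans, CN cis.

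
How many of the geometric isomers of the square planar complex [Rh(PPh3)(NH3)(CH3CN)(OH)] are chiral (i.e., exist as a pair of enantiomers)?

0

A square has two trans pairs of vertices; adjacent vertices are cis.
Systematic placement gives 3 geometric isomers: (CH3CN/OH trans, NH3/PPh3 trans); (CH3CN/PPh3 trans, NH3/OH trans); (CH3CN/NH3 trans, OH/PPh3 trans).
Each arrangement has an internal mirror plane or centre of symmetry, so none is chiral.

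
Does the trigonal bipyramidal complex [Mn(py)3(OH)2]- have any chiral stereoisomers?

no

A trigonal bipyramid has two axial and three equatorial sites, which are chemically inequivalent.
Systematic placement gives 3 geometric isomers: OH both axial; OH one axial, one equatorial; OH both equatorial.
Each arrangement has an internal mirror plane or centre of symmetry, so none is chiral.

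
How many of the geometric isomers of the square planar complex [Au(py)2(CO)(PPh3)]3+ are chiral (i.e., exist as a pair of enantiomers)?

0

A square has two trans pairs of vertices; adjacent vertices are cis.
Working through the distinct placements yields 2 geometric isomers: py cis; py trans.
Each arrangement has an internal mirror plane or centre of symmetry, so none is chiral.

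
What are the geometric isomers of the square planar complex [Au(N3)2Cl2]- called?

A square has two trans pairs of vertices; adjacent vertices are cis.
The distinct arrangements are (2 in all): N3 cis; N3 trans.

cis and trans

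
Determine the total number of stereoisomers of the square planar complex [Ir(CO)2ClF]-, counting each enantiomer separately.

In a square planar complex each vertex has one trans partner and two cis neighbours.
The distinct arrangements are (2 in all): CO cis; CO trans.
Each arrangement has an internal mirror plane or centre of symmetry, so none is chiral.

2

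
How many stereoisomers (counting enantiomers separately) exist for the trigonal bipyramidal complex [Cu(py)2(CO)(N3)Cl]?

10

A trigonal bipyramid has two axial and three equatorial sites, which are chemically inequivalent.
Systematic enumeration (placing each ligand type in turn and discarding arrangements equivalent by rotation or reflection) gives 7 geometric isomers.
Of these, 3 lack any improper symmetry element and so occur as enantiomeric pairs, giving 7 + 3 = 10 stereoisomers in total.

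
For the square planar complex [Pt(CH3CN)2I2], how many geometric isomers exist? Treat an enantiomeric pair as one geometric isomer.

2

In a square planar complex each vertex has one trans partner and two cis neighbours.
The distinct arrangements are (2 in all): CH3CN cis; CH3CN trans.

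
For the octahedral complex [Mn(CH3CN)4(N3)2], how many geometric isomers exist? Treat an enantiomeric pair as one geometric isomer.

An octahedron has six vertices in three trans pairs; every non-trans pair is cis.
Working through the distinct placements yields 2 geometric isomers: N3 trans; N3 cis.

2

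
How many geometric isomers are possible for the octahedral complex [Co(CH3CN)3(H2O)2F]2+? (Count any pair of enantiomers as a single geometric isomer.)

An octahedron has six vertices in three trans pairs; every non-trans pair is cis.
The distinct arrangements are (3 in all): CH3CN mer, H2O trans; CH3CN mer, H2O cis; CH3CN fac, H2O cis.

3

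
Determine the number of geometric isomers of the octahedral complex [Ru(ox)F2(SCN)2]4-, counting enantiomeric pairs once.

3

An octahedron has six vertices in three trans pairs; every non-trans pair is cis.
Each ox is bidentate and must span two cis positions.
The distinct arrangements are (3 in all): F trans, SCN cis; F cis, SCN cis (chiral); F cis, SCN trans.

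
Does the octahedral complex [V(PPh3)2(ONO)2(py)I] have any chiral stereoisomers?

An octahedron has six vertices in three trans pairs; every non-trans pair is cis.
Working through the distinct placements yields 6 geometric isomers: PPh3 cis, ONO cis (3 arrangements, 2 chiral); PPh3 trans, ONO cis; PPh3 cis, ONO trans; PPh3 trans, ONO trans.
Of these, 2 lack any improper symmetry element and so occur as enantiomeric pairs, giving 6 + 2 = 8 stereoisomers in total.

yes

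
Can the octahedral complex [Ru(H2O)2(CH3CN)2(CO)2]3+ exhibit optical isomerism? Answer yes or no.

An octahedron has six vertices in three trans pairs; every non-trans pair is cis.
The distinct arrangements are (5 in all): H2O trans, CH3CN trans, CO trans; H2O cis, CH3CN trans, CO cis; H2O trans, CH3CN cis, CO cis; H2O cis, CH3CN cis, CO cis (chiral); H2O cis, CH3CN cis, CO trans.
One of these lacks any improper symmetry element and so occurs as an enantiomeric pair, giving 5 + 1 = 6 stereoisomers in total.

yes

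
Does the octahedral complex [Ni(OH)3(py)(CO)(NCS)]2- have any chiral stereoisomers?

yes

In an octahedral complex each vertex has one trans partner and four cis neighbours.
Systematic placement gives 4 geometric isomers: OH mer (3 arrangements); OH fac (chiral).
One of these lacks any improper symmetry element and so occurs as an enantiomeric pair, giving 4 + 1 = 5 stereoisomers in total.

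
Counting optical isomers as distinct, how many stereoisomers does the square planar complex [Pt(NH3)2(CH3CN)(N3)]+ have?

2

The distinct arrangements are (2 in all): NH3 cis; NH3 trans.
Each arrangement has an internal mirror plane or centre of symmetry, so none is chiral.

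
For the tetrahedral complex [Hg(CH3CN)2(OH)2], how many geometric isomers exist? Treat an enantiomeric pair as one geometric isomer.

All four vertices of a tetrahedron are equivalent and mutually adjacent, so cis/trans isomerism cannot arise.
Only one geometric arrangement is possible.

1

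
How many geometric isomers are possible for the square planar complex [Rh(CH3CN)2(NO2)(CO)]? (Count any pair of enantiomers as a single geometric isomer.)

2

In a square planar complex each vertex has one trans partner and two cis neighbours.
There are 2 geometric isomers: CH3CN cis; CH3CN trans.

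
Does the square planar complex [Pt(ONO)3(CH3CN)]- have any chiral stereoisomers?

A square has two trans pairs of vertices; adjacent vertices are cis.
Only one geometric arrangement is possible.

no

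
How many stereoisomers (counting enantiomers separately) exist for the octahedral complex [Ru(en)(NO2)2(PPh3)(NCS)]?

6

Each en is bidentate and must span two cis positions.
There are 4 geometric isomers: NO2 cis (3 arrangements, 2 chiral); NO2 trans.
Of these, 2 lack any improper symmetry element and so occur as enantiomeric pairs, giving 4 + 2 = 6 stereoisomers in total.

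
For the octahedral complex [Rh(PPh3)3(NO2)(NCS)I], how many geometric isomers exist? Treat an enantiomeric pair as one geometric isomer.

4

The six octahedral sites form three mutually perpendicular trans pairs.
Systematic placement gives 4 geometric isomers: PPh3 mer (3 arrangements); PPh3 fac (chiral).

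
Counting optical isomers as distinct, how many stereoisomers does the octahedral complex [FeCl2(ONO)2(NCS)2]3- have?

In an octahedral complex each vertex has one trans partner and four cis neighbours.
Working through the distinct placements yields 5 geometric isomers: Cl trans, ONO trans, NCS trans; Cl trans, ONO cis, NCS cis; Cl cis, ONO trans, NCS cis; Cl cis, ONO cis, NCS cis (chiral); Cl cis, ONO cis, NCS trans.
One of these lacks any improper symmetry element and so occurs as an enantiomeric pair, giving 5 + 1 = 6 stereoisomers in total.

6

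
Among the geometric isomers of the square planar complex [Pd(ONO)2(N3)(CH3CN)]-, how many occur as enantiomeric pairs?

There are 2 geometric isomers: ONO cis; ONO trans.
Each arrangement has an internal mirror plane or centre of symmetry, so none is chiral.

0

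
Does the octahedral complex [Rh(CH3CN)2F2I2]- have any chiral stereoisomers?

yes

In an octahedral complex each vertex has one trans partner and four cis neighbours.
There are 5 geometric isomers: CH3CN trans, F trans, I trans; CH3CN trans, F cis, I cis; CH3CN cis, F cis, I trans; CH3CN cis, F cis, I cis (chiral); CH3CN cis, F trans, I cis.
One of these lacks any improper symmetry element and so occurs as an enantiomeric pair, giving 5 + 1 = 6 stereoisomers in total.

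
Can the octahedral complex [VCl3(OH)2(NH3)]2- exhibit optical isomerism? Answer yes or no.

In an octahedral complex each vertex has one trans partner and four cis neighbours.
The distinct arrangements are (3 in all): Cl mer, OH trans; Cl mer, OH cis; Cl fac, OH cis.
Each arrangement has an internal mirror plane or centre of symmetry, so none is chiral.

no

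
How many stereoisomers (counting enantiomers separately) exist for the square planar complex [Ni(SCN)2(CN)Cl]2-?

2

In a square planar complex each vertex has one trans partner and two cis neighbours.
The distinct arrangements are (2 in all): SCN cis; SCN trans.
Each arrangement has an internal mirror plane or centre of symmetry, so none is chiral.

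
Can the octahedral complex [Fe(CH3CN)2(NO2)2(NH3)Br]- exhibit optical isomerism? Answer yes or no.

The six octahedral sites form three mutually perpendicular trans pairs.
There are 6 geometric isomers: CH3CN cis, NO2 trans; CH3CN cis, NO2 cis (3 arrangements, 2 chiral); CH3CN trans, NO2 trans; CH3CN trans, NO2 cis.
Of these, 2 lack any improper symmetry element and so occur as enantiomeric pairs, giving 6 + 2 = 8 stereoisomers in total.

yes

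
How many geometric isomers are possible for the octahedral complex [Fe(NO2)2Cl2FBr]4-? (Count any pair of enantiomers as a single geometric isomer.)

In an octahedral complex each vertex has one trans partner and four cis neighbours.
The distinct arrangements are (6 in all): NO2 trans, Cl cis; NO2 cis, Cl cis (3 arrangements, 2 chiral); NO2 trans, Cl trans; NO2 cis, Cl trans.

6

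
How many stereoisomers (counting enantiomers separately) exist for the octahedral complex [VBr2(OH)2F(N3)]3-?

8

The six octahedral sites form three mutually perpendicular trans pairs.
The distinct arrangements are (6 in all): Br trans, OH trans; Br trans, OH cis; Br cis, OH trans; Br cis, OH cis (3 arrangements, 2 chiral).
Of these, 2 lack any improper symmetry element and so occur as enantiomeric pairs, giving 6 + 2 = 8 stereoisomers in total.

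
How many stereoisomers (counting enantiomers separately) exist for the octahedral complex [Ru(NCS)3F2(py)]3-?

3

An octahedron has six vertices in three trans pairs; every non-trans pair is cis.
Working through the distinct placements yields 3 geometric isomers: NCS mer, F trans; NCS fac, F cis; NCS mer, F cis.
Each arrangement has an internal mirror plane or centre of symmetry, so none is chiral.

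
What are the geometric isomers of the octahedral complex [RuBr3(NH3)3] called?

There are 2 geometric isomers: Br mer; Br fac.

fac and mer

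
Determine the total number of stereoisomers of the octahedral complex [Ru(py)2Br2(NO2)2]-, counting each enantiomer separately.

6

An octahedron has six vertices in three trans pairs; every non-trans pair is cis.
Working through the distinct placements yields 5 geometric isomers: py trans, Br trans, NO2 trans; py cis, Br trans, NO2 cis; py trans, Br cis, NO2 cis; py cis, Br cis, NO2 cis (chiral); py cis, Br cis, NO2 trans.
One of these lacks any improper symmetry element and so occurs as an enantiomeric pair, giving 5 + 1 = 6 stereoisomers in total.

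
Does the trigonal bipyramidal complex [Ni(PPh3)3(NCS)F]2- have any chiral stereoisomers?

In a trigonal bipyramid the two axial positions differ from the three equatorial ones.
There are 4 geometric isomers: NCS axial, F axial; NCS equatorial, F axial; NCS axial, F equatorial; NCS equatorial, F equatorial.
Each arrangement has an internal mirror plane or centre of symmetry, so none is chiral.

no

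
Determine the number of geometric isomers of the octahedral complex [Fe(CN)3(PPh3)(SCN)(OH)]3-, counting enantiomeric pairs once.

In an octahedral complex each vertex has one trans partner and four cis neighbours.
Systematic placement gives 4 geometric isomers: CN mer (3 arrangements); CN fac (chiral).

4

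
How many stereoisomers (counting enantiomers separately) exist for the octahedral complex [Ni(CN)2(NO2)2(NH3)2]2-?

6

In an octahedral complex each vertex has one trans partner and four cis neighbours.
There are 5 geometric isomers: CN trans, NO2 trans, NH3 trans; CN trans, NO2 cis, NH3 cis; CN cis, NO2 trans, NH3 cis; CN cis, NO2 cis, NH3 cis (chiral); CN cis, NO2 cis, NH3 trans.
One of these lacks any improper symmetry element and so occurs as an enantiomeric pair, giving 5 + 1 = 6 stereoisomers in total.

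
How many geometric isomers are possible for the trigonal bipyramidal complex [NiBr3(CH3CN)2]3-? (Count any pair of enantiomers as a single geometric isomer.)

3

In a trigonal bipyramid the two axial positions differ from the three equatorial ones.
Working through the distinct placements yields 3 geometric isomers: CH3CN both equatorial; CH3CN one axial, one equatorial; CH3CN both axial.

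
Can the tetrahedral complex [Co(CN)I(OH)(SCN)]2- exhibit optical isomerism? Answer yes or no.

yes

Only one geometric arrangement is possible; it has no improper symmetry element, so it exists as a pair of enantiomers (2 stereoisomers).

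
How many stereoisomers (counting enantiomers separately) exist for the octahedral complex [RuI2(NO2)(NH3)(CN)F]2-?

In an octahedral complex each vertex has one trans partner and four cis neighbours.
Systematic enumeration (placing each ligand type in turn and discarding arrangements equivalent by rotation or reflection) gives 9 geometric isomers.
Of these, 6 lack any improper symmetry element and so occur as enantiomeric pairs, giving 9 + 6 = 15 stereoisomers in total.

15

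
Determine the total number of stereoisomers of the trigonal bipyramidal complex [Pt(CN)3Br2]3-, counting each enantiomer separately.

3

A trigonal bipyramid has two axial and three equatorial sites, which are chemically inequivalent.
Systematic placement gives 3 geometric isomers: Br both axial; Br one axial, one equatorial; Br both equatorial.
Each arrangement has an internal mirror plane or centre of symmetry, so none is chiral.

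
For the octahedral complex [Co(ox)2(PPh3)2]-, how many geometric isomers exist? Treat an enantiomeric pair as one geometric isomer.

2

The six octahedral sites form three mutually perpendicular trans pairs.
Each ox is bidentate and must span two cis positions.
Working through the distinct placements yields 2 geometric isomers: PPh3 trans; PPh3 cis (chiral).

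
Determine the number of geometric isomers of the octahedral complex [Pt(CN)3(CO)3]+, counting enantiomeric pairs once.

The six octahedral sites form three mutually perpendicular trans pairs.
Systematic placement gives 2 geometric isomers: CN mer; CN fac.

2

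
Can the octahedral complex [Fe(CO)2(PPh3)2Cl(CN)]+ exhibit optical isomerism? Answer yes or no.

yes

Working through the distinct placements yields 6 geometric isomers: CO cis, PPh3 trans; CO cis, PPh3 cis (3 arrangements, 2 chiral); CO trans, PPh3 trans; CO trans, PPh3 cis.
Of these, 2 lack any improper symmetry element and so occur as enantiomeric pairs, giving 6 + 2 = 8 stereoisomers in total.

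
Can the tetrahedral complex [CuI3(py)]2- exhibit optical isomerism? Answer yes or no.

no

In a tetrahedral complex all four positions are equivalent and every pair of ligands is adjacent — there is no cis/trans distinction.
Only one geometric arrangement is possible.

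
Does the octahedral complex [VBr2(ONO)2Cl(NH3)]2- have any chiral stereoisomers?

In an octahedral complex each vertex has one trans partner and four cis neighbours.
The distinct arrangements are (6 in all): Br trans, ONO trans; Br trans, ONO cis; Br cis, ONO trans; Br cis, ONO cis (3 arrangements, 2 chiral).
Of these, 2 lack any improper symmetry element and so occur as enantiomeric pairs, giving 6 + 2 = 8 stereoisomers in total.

yes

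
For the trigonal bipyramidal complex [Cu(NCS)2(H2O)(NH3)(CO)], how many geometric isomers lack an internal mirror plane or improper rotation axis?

3

A trigonal bipyramid has two axial and three equatorial sites, which are chemically inequivalent.
Systematic enumeration (placing each ligand type in turn and discarding arrangements equivalent by rotation or reflection) gives 7 geometric isomers.
Of these, 3 lack any improper symmetry element and so occur as enantiomeric pairs, giving 7 + 3 = 10 stereoisomers in total.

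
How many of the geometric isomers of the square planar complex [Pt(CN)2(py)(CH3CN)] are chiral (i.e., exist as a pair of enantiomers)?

In a square planar complex each vertex has one trans partner and two cis neighbours.
Systematic placement gives 2 geometric isomers: CN cis; CN trans.
Each arrangement has an internal mirror plane or centre of symmetry, so none is chiral.

0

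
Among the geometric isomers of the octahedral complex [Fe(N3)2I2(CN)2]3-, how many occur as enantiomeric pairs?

There are 5 geometric isomers: N3 trans, I trans, CN trans; N3 cis, I cis, CN trans; N3 trans, I cis, CN cis; N3 cis, I cis, CN cis (chiral); N3 cis, I trans, CN cis.
One of these lacks any improper symmetry element and so occurs as an enantiomeric pair, giving 5 + 1 = 6 stereoisomers in total.

1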